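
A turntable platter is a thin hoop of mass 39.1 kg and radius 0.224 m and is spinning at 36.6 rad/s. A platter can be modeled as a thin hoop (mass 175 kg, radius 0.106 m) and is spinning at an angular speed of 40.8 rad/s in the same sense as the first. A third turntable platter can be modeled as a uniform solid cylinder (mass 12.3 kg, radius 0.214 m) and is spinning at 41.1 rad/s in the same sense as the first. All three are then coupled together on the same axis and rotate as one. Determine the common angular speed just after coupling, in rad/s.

|ω_f| ≈ 38.9 rad/s

No external torque acts about the common axis, so total angular momentum is conserved.
Moments of inertia: I_A = (39.1)(0.224)² = 1.962 kg·m²; I_B = (175)(0.106)² = 1.966 kg·m²; I_C = ½(12.3)(0.214)² = 0.2816 kg·m².
Taking A's sense as positive: L = (1.962)(36.6) + (1.966)(40.8) + (0.2816)(41.1) = 163.6 kg·m²·rad/s.
Combined I = 1.962 + 1.966 + 0.2816 = 4.210 kg·m².
ω_f = L / I = 163.6 / 4.210 = 38.86 rad/s.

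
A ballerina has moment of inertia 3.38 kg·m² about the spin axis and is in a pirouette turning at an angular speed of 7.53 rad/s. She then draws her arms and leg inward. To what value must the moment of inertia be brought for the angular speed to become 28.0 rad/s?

I₂ ≈ 0.909 kg·m²

No external torque acts about the spin axis, so angular momentum is conserved.
I₂ = I₁ω₁ / ω₂ = (3.38)(7.53) / (28.0) = 0.9090 kg·m².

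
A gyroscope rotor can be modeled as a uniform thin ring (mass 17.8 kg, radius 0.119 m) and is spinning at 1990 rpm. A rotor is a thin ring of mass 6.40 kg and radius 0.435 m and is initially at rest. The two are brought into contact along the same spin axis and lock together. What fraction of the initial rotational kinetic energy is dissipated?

fraction ≈ 0.828

No external torque acts about the common axis, so total angular momentum is conserved.
Moments of inertia: I_A = (17.8)(0.119)² = 0.2521 kg·m²; I_B = (6.40)(0.435)² = 1.211 kg·m².
Taking A's sense as positive: L = (0.2521)(1990) = 501.6 kg·m²·rpm.
Combined I = 0.2521 + 1.211 = 1.463 kg·m².
ω_f = L / I = 501.6 / 1.463 = 342.8 rpm.
KE_i = ½ΣIω² = 5473 J; KE_f = ½(1.463)(35.90)² = 942.9 J.
Fraction dissipated = (KE_i − KE_f)/KE_i = 0.8277.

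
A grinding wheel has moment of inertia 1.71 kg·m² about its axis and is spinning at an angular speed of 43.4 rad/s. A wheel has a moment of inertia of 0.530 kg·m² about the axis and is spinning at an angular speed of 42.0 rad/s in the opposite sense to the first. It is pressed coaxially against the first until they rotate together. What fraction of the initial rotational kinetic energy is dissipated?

The coupling torques are internal; angular momentum about the shared axis is conserved.
Taking A's sense as positive: L = (1.710)(43.4) − (0.5300)(42.0) = 51.95 kg·m²·rad/s.
Combined I = 1.710 + 0.5300 = 2.240 kg·m².
ω_f = L / I = 51.95 / 2.240 = 23.19 rad/s.
KE_i = ½ΣIω² = 2078 J; KE_f = ½(2.240)(23.19)² = 602.5 J.
Fraction dissipated = (KE_i − KE_f)/KE_i = 0.7100.

fraction ≈ 0.710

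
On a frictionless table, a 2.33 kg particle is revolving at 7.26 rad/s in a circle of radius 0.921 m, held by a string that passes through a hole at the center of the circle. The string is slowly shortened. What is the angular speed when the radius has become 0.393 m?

ω₂ ≈ 39.9 rad/s

No torque about the axis ⇒ m r₁² ω₁ = m r₂² ω₂.
ω₂ = ω₁ (r₁/r₂)² = (7.26)(0.921/0.393)² = 39.87 rad/s.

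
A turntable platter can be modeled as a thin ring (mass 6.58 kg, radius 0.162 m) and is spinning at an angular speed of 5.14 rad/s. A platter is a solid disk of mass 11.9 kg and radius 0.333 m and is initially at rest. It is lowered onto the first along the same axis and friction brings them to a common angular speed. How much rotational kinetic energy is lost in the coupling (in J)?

ΔKE lost ≈ 1.81 J

The coupling torques are internal; angular momentum about the shared axis is conserved.
Moments of inertia: I_A = (6.58)(0.162)² = 0.1727 kg·m²; I_B = ½(11.9)(0.333)² = 0.6598 kg·m².
Taking A's sense as positive: L = (0.1727)(5.14) = 0.8876 kg·m²·rad/s.
Combined I = 0.1727 + 0.6598 = 0.8325 kg·m².
ω_f = L / I = 0.8876 / 0.8325 = 1.066 rad/s.
KE_i = ½ΣIω² = 2.281 J; KE_f = ½(0.8325)(1.066)² = 0.4732 J.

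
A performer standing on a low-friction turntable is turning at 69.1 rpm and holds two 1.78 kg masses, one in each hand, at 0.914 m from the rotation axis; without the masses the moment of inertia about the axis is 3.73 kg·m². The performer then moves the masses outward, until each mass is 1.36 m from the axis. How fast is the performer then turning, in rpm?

No external torque acts about the spin axis, so angular momentum is conserved.
I₁ = 3.73 + 2(1.78)(0.914)² = 6.704 kg·m²; I₂ = 3.73 + 2(1.78)(1.36)² = 10.31 kg·m².
ω₂ = I₁ω₁ / I₂ = (6.704)(69.1 rpm) / (10.31) = 44.91 rpm.

ω₂ ≈ 44.9 rpm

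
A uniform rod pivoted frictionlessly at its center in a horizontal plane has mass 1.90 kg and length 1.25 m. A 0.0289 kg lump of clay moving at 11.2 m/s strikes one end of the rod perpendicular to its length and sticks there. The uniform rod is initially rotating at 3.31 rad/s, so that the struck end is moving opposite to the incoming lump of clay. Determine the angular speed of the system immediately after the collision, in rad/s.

|ω_f| ≈ 2.38 rad/s

About the pivot the impulsive forces during the collision are internal, so angular momentum about that axis is conserved.
I_p = (1/12)(1.90)(1.25)² = 0.2474 kg·m². Taking the sense of the lump of clay's angular momentum as positive, L_{lump} = m v R = (0.0289)(11.2)(1.25/2) = 0.2023 kg·m²/s.
L_i = −I_p ω_p + m v R = −(0.2474)(3.31) + 0.2023 = -0.6166 kg·m²/s.
After sticking, I_f = I_p + m R² = 0.2474 + (0.0289)(1.25/2)² = 0.2587 kg·m².
ω_f = L_i / I_f = -0.6166 / 0.2587 = -2.384 rad/s.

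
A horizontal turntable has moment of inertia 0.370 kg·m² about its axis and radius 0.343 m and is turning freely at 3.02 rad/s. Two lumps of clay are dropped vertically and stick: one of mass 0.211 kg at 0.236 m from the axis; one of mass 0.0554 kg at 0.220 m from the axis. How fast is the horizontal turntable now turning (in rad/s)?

No external torque acts about the axis; L_before = L_after.
Added inertia Σmr² = (0.211)(0.236)² + (0.0554)(0.220)² = 0.01443 kg·m²; I_f = 0.3700 + 0.01443 = 0.3844 kg·m².
ω_f = I_p ω_i / I_f = (0.3700)(3.02) / 0.3844 = 2.907 rad/s.

ω_f ≈ 2.91 rad/s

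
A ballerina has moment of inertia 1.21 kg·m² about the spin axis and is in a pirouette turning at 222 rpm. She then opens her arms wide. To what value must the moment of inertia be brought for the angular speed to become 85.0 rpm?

Angular momentum about the spin axis is conserved since the torque about it is zero.
I₂ = I₁ω₁ / ω₂ = (1.21)(222) / (85.0) = 3.160 kg·m².

I₂ ≈ 3.16 kg·m²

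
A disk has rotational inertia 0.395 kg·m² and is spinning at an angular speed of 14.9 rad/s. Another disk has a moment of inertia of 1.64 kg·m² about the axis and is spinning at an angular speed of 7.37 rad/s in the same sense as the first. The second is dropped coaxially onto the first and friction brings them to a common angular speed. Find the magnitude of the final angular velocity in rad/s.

No external torque acts about the common axis, so total angular momentum is conserved.
Taking A's sense as positive: L = (0.3950)(14.9) + (1.640)(7.37) = 17.97 kg·m²·rad/s.
Combined I = 0.3950 + 1.640 = 2.035 kg·m².
ω_f = L / I = 17.97 / 2.035 = 8.832 rad/s.

|ω_f| ≈ 8.83 rad/s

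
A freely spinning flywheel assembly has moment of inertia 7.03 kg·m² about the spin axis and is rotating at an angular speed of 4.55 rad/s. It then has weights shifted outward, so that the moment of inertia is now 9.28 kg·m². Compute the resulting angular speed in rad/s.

ω₂ ≈ 3.45 rad/s

Angular momentum about the spin axis is conserved since the torque about it is zero.
ω₂ = I₁ω₁ / I₂ = (7.030)(4.55 rad/s) / (9.280) = 3.447 rad/s.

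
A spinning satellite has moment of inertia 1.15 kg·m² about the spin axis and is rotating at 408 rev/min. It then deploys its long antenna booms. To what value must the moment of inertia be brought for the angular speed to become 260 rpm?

With no external torque about the axis, L is conserved: I₁ω₁ = I₂ω₂.
I₂ = I₁ω₁ / ω₂ = (1.15)(408) / (260) = 1.805 kg·m².

I₂ ≈ 1.80 kg·m²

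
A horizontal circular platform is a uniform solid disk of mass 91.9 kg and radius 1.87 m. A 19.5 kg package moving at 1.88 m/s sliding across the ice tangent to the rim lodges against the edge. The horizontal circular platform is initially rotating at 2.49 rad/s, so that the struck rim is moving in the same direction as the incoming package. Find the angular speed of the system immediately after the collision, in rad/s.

|ω_f| ≈ 2.05 rad/s

The axle reaction passes through the central axle and exerts no torque about it; angular momentum about the central axle is conserved through the impact.
I_p = ½(91.9)(1.87)² = 160.7 kg·m². Taking the sense of the package's angular momentum as positive, L_{package} = m v R = (19.5)(1.88)(1.87) = 68.55 kg·m²/s.
L_i = +I_p ω_p + m v R = +(160.7)(2.49) + 68.55 = 468.7 kg·m²/s.
After sticking, I_f = I_p + m R² = 160.7 + (19.5)(1.87)² = 228.9 kg·m².
ω_f = L_i / I_f = 468.7 / 228.9 = 2.048 rad/s.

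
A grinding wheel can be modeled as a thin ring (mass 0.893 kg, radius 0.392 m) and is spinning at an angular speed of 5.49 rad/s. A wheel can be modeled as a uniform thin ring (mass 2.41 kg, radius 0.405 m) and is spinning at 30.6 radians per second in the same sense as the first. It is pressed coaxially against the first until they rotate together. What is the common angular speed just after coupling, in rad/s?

The coupling torques are internal; angular momentum about the shared axis is conserved.
Moments of inertia: I_A = (0.893)(0.392)² = 0.1372 kg·m²; I_B = (2.41)(0.405)² = 0.3953 kg·m².
Taking A's sense as positive: L = (0.1372)(5.49) + (0.3953)(30.6) = 12.85 kg·m²·rad/s.
Combined I = 0.1372 + 0.3953 = 0.5325 kg·m².
ω_f = L / I = 12.85 / 0.5325 = 24.13 rad/s.

|ω_f| ≈ 24.1 rad/s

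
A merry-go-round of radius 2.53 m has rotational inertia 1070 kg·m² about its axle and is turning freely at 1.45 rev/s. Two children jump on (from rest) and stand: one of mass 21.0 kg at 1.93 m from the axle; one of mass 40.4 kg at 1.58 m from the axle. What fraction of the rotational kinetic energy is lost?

fraction ≈ 0.143

The added mass arrives with no angular momentum about the axle, and any external torque about the axle is negligible, so the system's angular momentum is conserved.
Added inertia Σmr² = (21.0)(1.93)² + (40.4)(1.58)² = 179.1 kg·m²; I_f = 1070 + 179.1 = 1249 kg·m².
ω_f = I_p ω_i / I_f = (1070)(1.45) / 1249 = 1.242 rev/s.
KE_i = ½(1070)(9.111 rad/s)² = 44410 J; KE_f = ½(1249)(7.804)² = 38040 J.
Fraction lost = 0.1434.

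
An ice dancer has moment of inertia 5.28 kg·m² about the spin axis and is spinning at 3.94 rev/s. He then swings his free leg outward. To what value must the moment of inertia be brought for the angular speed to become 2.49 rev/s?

I₂ ≈ 8.35 kg·m²

Angular momentum about the spin axis is conserved since the torque about it is zero.
I₂ = I₁ω₁ / ω₂ = (5.28)(3.94) / (2.49) = 8.355 kg·m².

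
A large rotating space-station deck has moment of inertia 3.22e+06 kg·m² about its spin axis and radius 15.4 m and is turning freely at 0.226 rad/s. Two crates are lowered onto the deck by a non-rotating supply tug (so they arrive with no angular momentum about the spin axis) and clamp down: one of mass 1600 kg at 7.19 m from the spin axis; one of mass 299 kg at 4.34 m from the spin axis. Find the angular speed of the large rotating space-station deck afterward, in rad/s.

No external torque acts about the spin axis; L_before = L_after.
Added inertia Σmr² = (1600)(7.19)² + (299)(4.34)² = 88350 kg·m²; I_f = 3.220e+06 + 88350 = 3.308e+06 kg·m².
ω_f = I_p ω_i / I_f = (3.220e+06)(0.226) / 3.308e+06 = 0.2200 rad/s.

ω_f ≈ 0.220 rad/s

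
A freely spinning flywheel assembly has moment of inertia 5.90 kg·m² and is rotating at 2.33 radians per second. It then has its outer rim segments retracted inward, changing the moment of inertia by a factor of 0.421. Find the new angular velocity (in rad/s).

With no external torque about the axis, L is conserved: I₁ω₁ = I₂ω₂.
I₂ = 0.421 × 5.90 = 2.484 kg·m².
ω₂ = I₁ω₁ / I₂ = (5.900)(2.33 rad/s) / (2.484) = 5.534 rad/s.

ω₂ ≈ 5.53 rad/s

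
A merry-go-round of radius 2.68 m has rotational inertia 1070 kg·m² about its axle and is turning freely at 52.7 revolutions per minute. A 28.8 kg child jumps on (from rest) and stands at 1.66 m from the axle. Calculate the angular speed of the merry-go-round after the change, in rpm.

ω_f ≈ 49.1 rpm

No external torque acts about the axle; L_before = L_after.
Added inertia Σmr² = (28.8)(1.66)² = 79.36 kg·m²; I_f = 1070 + 79.36 = 1149 kg·m².
ω_f = I_p ω_i / I_f = (1070)(52.7) / 1149 = 49.06 rpm.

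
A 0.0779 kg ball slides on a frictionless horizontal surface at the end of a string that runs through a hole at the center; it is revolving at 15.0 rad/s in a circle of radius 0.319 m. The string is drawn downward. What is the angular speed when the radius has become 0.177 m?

ω₂ ≈ 48.7 rad/s

The constraining force is radial, so m r² ω about the center is conserved.
ω₂ = ω₁ (r₁/r₂)² = (15.0)(0.319/0.177)² = 48.72 rad/s.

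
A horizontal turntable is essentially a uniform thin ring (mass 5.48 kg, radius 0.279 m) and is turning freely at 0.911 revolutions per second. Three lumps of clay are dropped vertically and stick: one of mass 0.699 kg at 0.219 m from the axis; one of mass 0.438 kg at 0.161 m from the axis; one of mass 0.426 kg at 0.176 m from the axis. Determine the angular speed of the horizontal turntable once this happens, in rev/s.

The added mass arrives with no angular momentum about the axis, and any external torque about the axis is negligible, so the system's angular momentum is conserved.
I_p = (5.48)(0.279)² = 0.4266 kg·m².
Added inertia Σmr² = (0.699)(0.219)² + (0.438)(0.161)² + (0.426)(0.176)² = 0.05807 kg·m²; I_f = 0.4266 + 0.05807 = 0.4846 kg·m².
ω_f = I_p ω_i / I_f = (0.4266)(0.911) / 0.4846 = 0.8018 rev/s.

ω_f ≈ 0.802 rev/s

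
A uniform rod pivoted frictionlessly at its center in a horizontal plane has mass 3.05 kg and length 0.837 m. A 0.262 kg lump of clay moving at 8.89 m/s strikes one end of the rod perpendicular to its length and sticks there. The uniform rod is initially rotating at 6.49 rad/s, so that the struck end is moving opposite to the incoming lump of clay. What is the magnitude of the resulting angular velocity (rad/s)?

|ω_f| ≈ 0.808 rad/s

The axle reaction passes through the pivot and exerts no torque about it; angular momentum about the pivot is conserved through the impact.
I_p = (1/12)(3.05)(0.837)² = 0.1781 kg·m². Taking the sense of the lump of clay's angular momentum as positive, L_{lump} = m v R = (0.262)(8.89)(0.837/2) = 0.9748 kg·m²/s.
L_i = −I_p ω_p + m v R = −(0.1781)(6.49) + 0.9748 = -0.1809 kg·m²/s.
After sticking, I_f = I_p + m R² = 0.1781 + (0.262)(0.837/2)² = 0.2239 kg·m².
ω_f = L_i / I_f = -0.1809 / 0.2239 = -0.8076 rad/s.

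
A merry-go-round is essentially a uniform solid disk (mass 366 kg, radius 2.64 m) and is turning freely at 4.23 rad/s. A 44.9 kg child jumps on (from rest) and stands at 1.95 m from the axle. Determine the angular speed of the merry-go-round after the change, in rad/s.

ω_f ≈ 3.73 rad/s

The added mass arrives with no angular momentum about the axle, and any external torque about the axle is negligible, so the system's angular momentum is conserved.
I_p = ½(366)(2.64)² = 1275 kg·m².
Added inertia Σmr² = (44.9)(1.95)² = 170.7 kg·m²; I_f = 1275 + 170.7 = 1446 kg·m².
ω_f = I_p ω_i / I_f = (1275)(4.23) / 1446 = 3.731 rad/s.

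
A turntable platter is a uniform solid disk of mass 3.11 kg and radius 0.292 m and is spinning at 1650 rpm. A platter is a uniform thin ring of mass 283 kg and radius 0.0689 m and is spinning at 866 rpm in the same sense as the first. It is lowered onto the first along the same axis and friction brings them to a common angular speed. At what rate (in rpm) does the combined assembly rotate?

No external torque acts about the common axis, so total angular momentum is conserved.
Moments of inertia: I_A = ½(3.11)(0.292)² = 0.1326 kg·m²; I_B = (283)(0.0689)² = 1.343 kg·m².
Taking A's sense as positive: L = (0.1326)(1650) + (1.343)(866) = 1382 kg·m²·rpm.
Combined I = 0.1326 + 1.343 = 1.476 kg·m².
ω_f = L / I = 1382 / 1.476 = 936.4 rpm.

|ω_f| ≈ 936 rpm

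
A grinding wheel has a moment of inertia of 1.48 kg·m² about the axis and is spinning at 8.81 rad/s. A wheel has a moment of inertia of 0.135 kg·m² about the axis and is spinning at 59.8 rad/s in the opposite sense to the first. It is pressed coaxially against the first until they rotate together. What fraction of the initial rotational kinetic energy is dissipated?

The coupling torques are internal; angular momentum about the shared axis is conserved.
Taking A's sense as positive: L = (1.480)(8.81) − (0.1350)(59.8) = 4.966 kg·m²·rad/s.
Combined I = 1.480 + 0.1350 = 1.615 kg·m².
ω_f = L / I = 4.966 / 1.615 = 3.075 rad/s.
KE_i = ½ΣIω² = 298.8 J; KE_f = ½(1.615)(3.075)² = 7.634 J.
Fraction dissipated = (KE_i − KE_f)/KE_i = 0.9745.

fraction ≈ 0.974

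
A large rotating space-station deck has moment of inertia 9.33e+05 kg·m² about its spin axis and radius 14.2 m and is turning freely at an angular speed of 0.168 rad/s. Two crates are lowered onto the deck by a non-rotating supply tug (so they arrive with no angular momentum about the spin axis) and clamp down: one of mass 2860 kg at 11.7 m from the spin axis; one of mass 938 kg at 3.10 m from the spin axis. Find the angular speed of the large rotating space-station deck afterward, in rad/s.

The added mass arrives with no angular momentum about the spin axis, and any external torque about the spin axis is negligible, so the system's angular momentum is conserved.
Added inertia Σmr² = (2860)(11.7)² + (938)(3.10)² = 4.005e+05 kg·m²; I_f = 9.330e+05 + 4.005e+05 = 1.334e+06 kg·m².
ω_f = I_p ω_i / I_f = (9.330e+05)(0.168) / 1.334e+06 = 0.1175 rad/s.

ω_f ≈ 0.118 rad/s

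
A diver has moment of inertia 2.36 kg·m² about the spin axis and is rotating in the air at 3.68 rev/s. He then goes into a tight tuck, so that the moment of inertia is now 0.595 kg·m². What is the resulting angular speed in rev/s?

Angular momentum about the spin axis is conserved since the torque about it is zero.
ω₂ = I₁ω₁ / I₂ = (2.360)(3.68 rev/s) / (0.5950) = 14.60 rev/s.

ω₂ ≈ 14.6 rev/s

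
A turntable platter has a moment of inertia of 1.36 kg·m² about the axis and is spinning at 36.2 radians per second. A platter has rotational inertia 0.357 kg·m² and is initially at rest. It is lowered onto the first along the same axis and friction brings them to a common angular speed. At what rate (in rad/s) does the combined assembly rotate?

|ω_f| ≈ 28.7 rad/s

No external torque acts about the common axis, so total angular momentum is conserved.
Taking A's sense as positive: L = (1.360)(36.2) = 49.23 kg·m²·rad/s.
Combined I = 1.360 + 0.3570 = 1.717 kg·m².
ω_f = L / I = 49.23 / 1.717 = 28.67 rad/s.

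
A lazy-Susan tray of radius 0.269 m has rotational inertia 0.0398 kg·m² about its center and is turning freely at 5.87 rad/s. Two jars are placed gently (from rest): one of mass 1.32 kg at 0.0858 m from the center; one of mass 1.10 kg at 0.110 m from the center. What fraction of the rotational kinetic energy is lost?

The added mass arrives with no angular momentum about the center, and any external torque about the center is negligible, so the system's angular momentum is conserved.
Added inertia Σmr² = (1.32)(0.0858)² + (1.10)(0.110)² = 0.02303 kg·m²; I_f = 0.03980 + 0.02303 = 0.06283 kg·m².
ω_f = I_p ω_i / I_f = (0.03980)(5.87) / 0.06283 = 3.719 rad/s.
KE_i = ½(0.03980)(5.870 rad/s)² = 0.6857 J; KE_f = ½(0.06283)(3.719)² = 0.4344 J.
Fraction lost = 0.3665.

fraction ≈ 0.367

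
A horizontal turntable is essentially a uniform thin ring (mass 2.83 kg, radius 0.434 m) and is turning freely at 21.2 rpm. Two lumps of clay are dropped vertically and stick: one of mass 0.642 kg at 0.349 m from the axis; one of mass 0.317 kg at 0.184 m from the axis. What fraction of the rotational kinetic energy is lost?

The added mass arrives with no angular momentum about the axis, and any external torque about the axis is negligible, so the system's angular momentum is conserved.
I_p = (2.83)(0.434)² = 0.5330 kg·m².
Added inertia Σmr² = (0.642)(0.349)² + (0.317)(0.184)² = 0.08893 kg·m²; I_f = 0.5330 + 0.08893 = 0.6220 kg·m².
ω_f = I_p ω_i / I_f = (0.5330)(21.2) / 0.6220 = 18.17 rpm.
KE_i = ½(0.5330)(2.220 rad/s)² = 1.314 J; KE_f = ½(0.6220)(1.903)² = 1.126 J.
Fraction lost = 0.1430.

fraction ≈ 0.143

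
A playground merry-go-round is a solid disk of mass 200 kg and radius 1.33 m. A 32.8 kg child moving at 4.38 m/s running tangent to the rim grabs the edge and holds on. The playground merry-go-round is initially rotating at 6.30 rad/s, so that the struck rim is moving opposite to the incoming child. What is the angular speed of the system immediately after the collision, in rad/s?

|ω_f| ≈ 3.93 rad/s

The axle reaction passes through the axle and exerts no torque about it; angular momentum about the axle is conserved through the impact.
I_p = ½(200)(1.33)² = 176.9 kg·m². Taking the sense of the child's angular momentum as positive, L_{child} = m v R = (32.8)(4.38)(1.33) = 191.1 kg·m²/s.
L_i = −I_p ω_p + m v R = −(176.9)(6.30) + 191.1 = -923.3 kg·m²/s.
After sticking, I_f = I_p + m R² = 176.9 + (32.8)(1.33)² = 234.9 kg·m².
ω_f = L_i / I_f = -923.3 / 234.9 = -3.931 rad/s.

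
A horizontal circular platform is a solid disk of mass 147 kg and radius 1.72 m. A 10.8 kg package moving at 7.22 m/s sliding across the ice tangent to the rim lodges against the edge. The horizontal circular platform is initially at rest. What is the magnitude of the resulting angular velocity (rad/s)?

The axle reaction passes through the central axle and exerts no torque about it; angular momentum about the central axle is conserved through the impact.
I_p = ½(147)(1.72)² = 217.4 kg·m². Taking the sense of the package's angular momentum as positive, L_{package} = m v R = (10.8)(7.22)(1.72) = 134.1 kg·m²/s.
L_i = 0 + 134.1 = 134.1 kg·m²/s.
After sticking, I_f = I_p + m R² = 217.4 + (10.8)(1.72)² = 249.4 kg·m².
ω_f = L_i / I_f = 134.1 / 249.4 = 0.5378 rad/s.

|ω_f| ≈ 0.538 rad/s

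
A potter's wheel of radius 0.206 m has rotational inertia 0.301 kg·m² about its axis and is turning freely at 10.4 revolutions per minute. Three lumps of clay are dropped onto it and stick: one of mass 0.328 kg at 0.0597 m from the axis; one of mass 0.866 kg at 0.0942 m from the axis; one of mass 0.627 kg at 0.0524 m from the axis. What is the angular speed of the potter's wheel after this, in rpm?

No external torque acts about the axis; L_before = L_after.
Added inertia Σmr² = (0.328)(0.0597)² + (0.866)(0.0942)² + (0.627)(0.0524)² = 0.01058 kg·m²; I_f = 0.3010 + 0.01058 = 0.3116 kg·m².
ω_f = I_p ω_i / I_f = (0.3010)(10.4) / 0.3116 = 10.05 rpm.

ω_f ≈ 10.0 rpm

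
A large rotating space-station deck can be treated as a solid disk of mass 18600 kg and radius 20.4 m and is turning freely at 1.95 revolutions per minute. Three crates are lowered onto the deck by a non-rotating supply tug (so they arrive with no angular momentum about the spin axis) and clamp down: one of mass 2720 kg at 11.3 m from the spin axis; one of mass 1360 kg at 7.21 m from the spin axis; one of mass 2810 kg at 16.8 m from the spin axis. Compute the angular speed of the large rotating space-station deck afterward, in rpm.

ω_f ≈ 1.49 rpm

No external torque acts about the spin axis; L_before = L_after.
I_p = ½(18600)(20.4)² = 3.870e+06 kg·m².
Added inertia Σmr² = (2720)(11.3)² + (1360)(7.21)² + (2810)(16.8)² = 1.211e+06 kg·m²; I_f = 3.870e+06 + 1.211e+06 = 5.081e+06 kg·m².
ω_f = I_p ω_i / I_f = (3.870e+06)(1.95) / 5.081e+06 = 1.485 rpm.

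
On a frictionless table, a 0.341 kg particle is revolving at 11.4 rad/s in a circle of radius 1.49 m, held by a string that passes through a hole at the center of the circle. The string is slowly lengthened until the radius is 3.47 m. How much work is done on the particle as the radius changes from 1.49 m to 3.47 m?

No torque about the axis ⇒ m r₁² ω₁ = m r₂² ω₂.
ω₂ = ω₁ (r₁/r₂)² = (11.4)(1.49/3.47)² = 2.102 rad/s.
W = ΔKE = ½m(v₂² − v₁²) = -40.12 J.

W ≈ -40.1 J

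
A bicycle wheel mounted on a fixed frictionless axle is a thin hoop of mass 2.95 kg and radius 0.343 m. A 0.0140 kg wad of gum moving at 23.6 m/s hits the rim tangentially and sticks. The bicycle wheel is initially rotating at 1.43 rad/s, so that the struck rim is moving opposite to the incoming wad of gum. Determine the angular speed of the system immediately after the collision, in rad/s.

|ω_f| ≈ 1.10 rad/s

About the axle the impulsive forces during the collision are internal, so angular momentum about that axis is conserved.
I_p = (2.95)(0.343)² = 0.3471 kg·m². Taking the sense of the wad of gum's angular momentum as positive, L_{wad} = m v R = (0.0140)(23.6)(0.343) = 0.1133 kg·m²/s.
L_i = −I_p ω_p + m v R = −(0.3471)(1.43) + 0.1133 = -0.3830 kg·m²/s.
After sticking, I_f = I_p + m R² = 0.3471 + (0.0140)(0.343)² = 0.3487 kg·m².
ω_f = L_i / I_f = -0.3830 / 0.3487 = -1.098 rad/s.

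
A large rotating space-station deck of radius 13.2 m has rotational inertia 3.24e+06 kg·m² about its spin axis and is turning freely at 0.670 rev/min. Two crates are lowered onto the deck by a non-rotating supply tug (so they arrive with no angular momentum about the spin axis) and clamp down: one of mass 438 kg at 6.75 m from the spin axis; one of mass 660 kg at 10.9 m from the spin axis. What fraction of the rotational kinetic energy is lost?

No external torque acts about the spin axis; L_before = L_after.
Added inertia Σmr² = (438)(6.75)² + (660)(10.9)² = 98370 kg·m²; I_f = 3.240e+06 + 98370 = 3.338e+06 kg·m².
ω_f = I_p ω_i / I_f = (3.240e+06)(0.670) / 3.338e+06 = 0.6503 rpm.
KE_i = ½(3.240e+06)(0.07016 rad/s)² = 7975 J; KE_f = ½(3.338e+06)(0.06809)² = 7740 J.
Fraction lost = 0.02947.

fraction ≈ 0.0295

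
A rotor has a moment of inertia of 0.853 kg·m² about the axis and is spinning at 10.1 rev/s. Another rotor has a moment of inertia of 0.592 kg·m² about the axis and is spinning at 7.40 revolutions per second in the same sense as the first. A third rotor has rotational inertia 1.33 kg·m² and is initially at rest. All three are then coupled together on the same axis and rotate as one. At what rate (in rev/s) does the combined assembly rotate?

|ω_f| ≈ 4.68 rev/s

The coupling torques are internal; angular momentum about the shared axis is conserved.
Taking A's sense as positive: L = (0.8530)(10.1) + (0.5920)(7.40) = 13.00 kg·m²·rev/s.
Combined I = 0.8530 + 0.5920 + 1.330 = 2.775 kg·m².
ω_f = L / I = 13.00 / 2.775 = 4.683 rev/s.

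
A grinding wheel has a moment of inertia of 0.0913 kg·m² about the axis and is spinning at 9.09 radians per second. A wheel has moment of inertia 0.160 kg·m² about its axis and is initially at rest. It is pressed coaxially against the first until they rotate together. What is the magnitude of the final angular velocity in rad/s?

|ω_f| ≈ 3.30 rad/s

The coupling torques are internal; angular momentum about the shared axis is conserved.
Taking A's sense as positive: L = (0.09130)(9.09) = 0.8299 kg·m²·rad/s.
Combined I = 0.09130 + 0.1600 = 0.2513 kg·m².
ω_f = L / I = 0.8299 / 0.2513 = 3.302 rad/s.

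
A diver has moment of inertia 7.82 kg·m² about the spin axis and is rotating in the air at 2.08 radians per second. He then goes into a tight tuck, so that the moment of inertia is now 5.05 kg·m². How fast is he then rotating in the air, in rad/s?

ω₂ ≈ 3.22 rad/s

Angular momentum about the spin axis is conserved since the torque about it is zero.
ω₂ = I₁ω₁ / I₂ = (7.820)(2.08 rad/s) / (5.050) = 3.221 rad/s.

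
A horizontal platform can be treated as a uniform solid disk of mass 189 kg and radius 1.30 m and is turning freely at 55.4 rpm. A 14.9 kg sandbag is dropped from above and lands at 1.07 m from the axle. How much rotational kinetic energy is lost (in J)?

No external torque acts about the axle; L_before = L_after.
I_p = ½(189)(1.30)² = 159.7 kg·m².
Added inertia Σmr² = (14.9)(1.07)² = 17.06 kg·m²; I_f = 159.7 + 17.06 = 176.8 kg·m².
ω_f = I_p ω_i / I_f = (159.7)(55.4) / 176.8 = 50.05 rpm.
KE_i = ½(159.7)(5.801 rad/s)² = 2688 J; KE_f = ½(176.8)(5.242)² = 2428 J.

energy lost ≈ 259 J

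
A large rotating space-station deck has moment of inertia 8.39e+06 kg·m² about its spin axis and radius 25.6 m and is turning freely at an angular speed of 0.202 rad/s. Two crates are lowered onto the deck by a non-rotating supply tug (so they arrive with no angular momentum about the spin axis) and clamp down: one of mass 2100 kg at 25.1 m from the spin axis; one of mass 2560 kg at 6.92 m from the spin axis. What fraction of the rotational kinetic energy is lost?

fraction ≈ 0.147

No external torque acts about the spin axis; L_before = L_after.
Added inertia Σmr² = (2100)(25.1)² + (2560)(6.92)² = 1.446e+06 kg·m²; I_f = 8.390e+06 + 1.446e+06 = 9.836e+06 kg·m².
ω_f = I_p ω_i / I_f = (8.390e+06)(0.202) / 9.836e+06 = 0.1723 rad/s.
KE_i = ½(8.390e+06)(0.2020 rad/s)² = 1.712e+05 J; KE_f = ½(9.836e+06)(0.1723)² = 1.460e+05 J.
Fraction lost = 0.1470.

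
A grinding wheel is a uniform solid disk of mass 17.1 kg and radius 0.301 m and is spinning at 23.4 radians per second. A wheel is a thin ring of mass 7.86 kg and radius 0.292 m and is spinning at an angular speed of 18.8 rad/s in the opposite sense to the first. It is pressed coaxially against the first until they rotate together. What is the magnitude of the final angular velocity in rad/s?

|ω_f| ≈ 3.83 rad/s

The coupling torques are internal; angular momentum about the shared axis is conserved.
Moments of inertia: I_A = ½(17.1)(0.301)² = 0.7746 kg·m²; I_B = (7.86)(0.292)² = 0.6702 kg·m².
Taking A's sense as positive: L = (0.7746)(23.4) − (0.6702)(18.8) = 5.527 kg·m²·rad/s.
Combined I = 0.7746 + 0.6702 = 1.445 kg·m².
ω_f = L / I = 5.527 / 1.445 = 3.826 rad/s.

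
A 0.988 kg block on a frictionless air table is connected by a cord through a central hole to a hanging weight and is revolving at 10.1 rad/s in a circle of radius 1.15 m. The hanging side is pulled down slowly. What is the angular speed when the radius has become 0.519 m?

ω₂ ≈ 49.6 rad/s

No torque about the axis ⇒ m r₁² ω₁ = m r₂² ω₂.
ω₂ = ω₁ (r₁/r₂)² = (10.1)(1.15/0.519)² = 49.59 rad/s.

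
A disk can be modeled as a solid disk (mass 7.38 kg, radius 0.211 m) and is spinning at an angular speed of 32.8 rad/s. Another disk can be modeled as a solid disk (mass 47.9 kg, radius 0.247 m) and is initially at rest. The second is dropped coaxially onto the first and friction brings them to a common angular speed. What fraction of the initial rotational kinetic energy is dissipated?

fraction ≈ 0.899

No external torque acts about the common axis, so total angular momentum is conserved.
Moments of inertia: I_A = ½(7.38)(0.211)² = 0.1643 kg·m²; I_B = ½(47.9)(0.247)² = 1.461 kg·m².
Taking A's sense as positive: L = (0.1643)(32.8) = 5.388 kg·m²·rad/s.
Combined I = 0.1643 + 1.461 = 1.625 kg·m².
ω_f = L / I = 5.388 / 1.625 = 3.315 rad/s.
KE_i = ½ΣIω² = 88.37 J; KE_f = ½(1.625)(3.315)² = 8.932 J.
Fraction dissipated = (KE_i − KE_f)/KE_i = 0.8989.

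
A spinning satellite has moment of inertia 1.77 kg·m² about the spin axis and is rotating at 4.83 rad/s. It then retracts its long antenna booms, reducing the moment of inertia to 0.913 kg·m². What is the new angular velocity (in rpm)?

With no external torque about the axis, L is conserved: I₁ω₁ = I₂ω₂.
ω₂ = I₁ω₁ / I₂ = (1.770)(4.83 rad/s) / (0.9130) = 9.364 rad/s = 89.42 rpm.

ω₂ ≈ 89.4 rpm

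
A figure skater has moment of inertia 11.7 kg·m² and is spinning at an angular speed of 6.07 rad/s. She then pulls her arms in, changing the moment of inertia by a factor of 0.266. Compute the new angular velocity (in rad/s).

ω₂ ≈ 22.8 rad/s

Angular momentum about the spin axis is conserved since the torque about it is zero.
I₂ = 0.266 × 11.7 = 3.112 kg·m².
ω₂ = I₁ω₁ / I₂ = (11.70)(6.07 rad/s) / (3.112) = 22.82 rad/s.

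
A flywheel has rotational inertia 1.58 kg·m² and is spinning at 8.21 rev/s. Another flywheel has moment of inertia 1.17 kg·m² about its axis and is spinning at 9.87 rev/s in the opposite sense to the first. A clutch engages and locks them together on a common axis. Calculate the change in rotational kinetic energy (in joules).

ΔKE ≈ -4340 J

The coupling torques are internal; angular momentum about the shared axis is conserved.
Taking A's sense as positive: L = (1.580)(8.21) − (1.170)(9.87) = 1.424 kg·m²·rev/s.
Combined I = 1.580 + 1.170 = 2.750 kg·m².
ω_f = L / I = 1.424 / 2.750 = 0.5178 rev/s.
KE_i = ½ΣIω² = 4352 J; KE_f = ½(2.750)(3.253)² = 14.55 J.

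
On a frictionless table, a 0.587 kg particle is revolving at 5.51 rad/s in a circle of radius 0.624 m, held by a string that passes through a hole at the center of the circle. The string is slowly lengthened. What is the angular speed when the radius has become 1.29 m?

No torque about the axis ⇒ m r₁² ω₁ = m r₂² ω₂.
ω₂ = ω₁ (r₁/r₂)² = (5.51)(0.624/1.29)² = 1.289 rad/s.

ω₂ ≈ 1.29 rad/s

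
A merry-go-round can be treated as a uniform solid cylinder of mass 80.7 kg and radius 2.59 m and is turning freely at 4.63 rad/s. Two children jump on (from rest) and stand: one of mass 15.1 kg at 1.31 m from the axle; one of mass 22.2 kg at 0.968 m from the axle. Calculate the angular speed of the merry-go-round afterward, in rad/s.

ω_f ≈ 3.95 rad/s

No external torque acts about the axle; L_before = L_after.
I_p = ½(80.7)(2.59)² = 270.7 kg·m².
Added inertia Σmr² = (15.1)(1.31)² + (22.2)(0.968)² = 46.72 kg·m²; I_f = 270.7 + 46.72 = 317.4 kg·m².
ω_f = I_p ω_i / I_f = (270.7)(4.63) / 317.4 = 3.949 rad/s.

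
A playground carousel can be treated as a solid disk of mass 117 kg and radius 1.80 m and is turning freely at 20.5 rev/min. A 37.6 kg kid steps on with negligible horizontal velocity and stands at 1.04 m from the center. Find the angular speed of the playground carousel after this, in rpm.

ω_f ≈ 16.9 rpm

No external torque acts about the center; L_before = L_after.
I_p = ½(117)(1.80)² = 189.5 kg·m².
Added inertia Σmr² = (37.6)(1.04)² = 40.67 kg·m²; I_f = 189.5 + 40.67 = 230.2 kg·m².
ω_f = I_p ω_i / I_f = (189.5)(20.5) / 230.2 = 16.88 rpm.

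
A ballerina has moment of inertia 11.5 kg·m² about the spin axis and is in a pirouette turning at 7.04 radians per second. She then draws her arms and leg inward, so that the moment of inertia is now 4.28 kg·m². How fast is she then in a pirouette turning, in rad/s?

No external torque acts about the spin axis, so angular momentum is conserved.
ω₂ = I₁ω₁ / I₂ = (11.50)(7.04 rad/s) / (4.280) = 18.92 rad/s.

ω₂ ≈ 18.9 rad/s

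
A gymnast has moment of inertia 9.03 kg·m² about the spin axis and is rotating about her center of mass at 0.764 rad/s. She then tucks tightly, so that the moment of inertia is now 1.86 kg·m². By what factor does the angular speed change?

With no external torque about the axis, L is conserved: I₁ω₁ = I₂ω₂.
ω₂/ω₁ = I₁/I₂ = 9.030 / 1.860 = 4.855.

ω₂/ω₁ ≈ 4.85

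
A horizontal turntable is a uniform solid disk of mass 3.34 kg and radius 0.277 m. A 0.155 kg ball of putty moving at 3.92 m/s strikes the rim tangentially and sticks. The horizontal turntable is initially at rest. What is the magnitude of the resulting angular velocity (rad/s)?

|ω_f| ≈ 1.20 rad/s

About the axle the impulsive forces during the collision are internal, so angular momentum about that axis is conserved.
I_p = ½(3.34)(0.277)² = 0.1281 kg·m². Taking the sense of the ball of putty's angular momentum as positive, L_{ball} = m v R = (0.155)(3.92)(0.277) = 0.1683 kg·m²/s.
L_i = 0 + 0.1683 = 0.1683 kg·m²/s.
After sticking, I_f = I_p + m R² = 0.1281 + (0.155)(0.277)² = 0.1400 kg·m².
ω_f = L_i / I_f = 0.1683 / 0.1400 = 1.202 rad/s.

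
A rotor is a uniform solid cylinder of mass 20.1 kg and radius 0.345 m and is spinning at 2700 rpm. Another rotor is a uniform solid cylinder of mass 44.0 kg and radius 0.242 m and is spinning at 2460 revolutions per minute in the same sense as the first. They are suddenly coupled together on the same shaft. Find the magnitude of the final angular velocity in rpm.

The coupling torques are internal; angular momentum about the shared axis is conserved.
Moments of inertia: I_A = ½(20.1)(0.345)² = 1.196 kg·m²; I_B = ½(44.0)(0.242)² = 1.288 kg·m².
Taking A's sense as positive: L = (1.196)(2700) + (1.288)(2460) = 6399 kg·m²·rpm.
Combined I = 1.196 + 1.288 = 2.485 kg·m².
ω_f = L / I = 6399 / 2.485 = 2576 rpm.

|ω_f| ≈ 2580 rpm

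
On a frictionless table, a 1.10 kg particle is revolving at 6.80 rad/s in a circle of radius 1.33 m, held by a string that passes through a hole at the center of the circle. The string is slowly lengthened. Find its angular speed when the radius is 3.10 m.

ω₂ ≈ 1.25 rad/s

No torque about the axis ⇒ m r₁² ω₁ = m r₂² ω₂.
ω₂ = ω₁ (r₁/r₂)² = (6.80)(1.33/3.10)² = 1.252 rad/s.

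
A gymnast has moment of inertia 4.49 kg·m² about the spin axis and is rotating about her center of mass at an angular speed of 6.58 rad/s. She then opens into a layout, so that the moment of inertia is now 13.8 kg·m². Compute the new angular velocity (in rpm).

Angular momentum about the spin axis is conserved since the torque about it is zero.
ω₂ = I₁ω₁ / I₂ = (4.490)(6.58 rad/s) / (13.80) = 2.141 rad/s = 20.44 rpm.

ω₂ ≈ 20.4 rpm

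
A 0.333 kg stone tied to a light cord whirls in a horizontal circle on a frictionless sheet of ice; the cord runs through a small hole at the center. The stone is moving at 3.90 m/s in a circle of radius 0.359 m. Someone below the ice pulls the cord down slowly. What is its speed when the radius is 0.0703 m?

Central (radial) force ⇒ zero torque about the center ⇒ m v r is constant.
v₂ = v₁ r₁ / r₂ = (3.90)(0.359) / (0.0703) = 19.92 m/s.

v₂ ≈ 19.9 m/s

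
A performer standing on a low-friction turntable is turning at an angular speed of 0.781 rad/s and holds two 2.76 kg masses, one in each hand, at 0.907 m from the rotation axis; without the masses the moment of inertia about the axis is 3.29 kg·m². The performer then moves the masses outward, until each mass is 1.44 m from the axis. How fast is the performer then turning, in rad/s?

ω₂ ≈ 0.415 rad/s

With no external torque about the axis, L is conserved: I₁ω₁ = I₂ω₂.
I₁ = 3.29 + 2(2.76)(0.907)² = 7.831 kg·m²; I₂ = 3.29 + 2(2.76)(1.44)² = 14.74 kg·m².
ω₂ = I₁ω₁ / I₂ = (7.831)(0.781 rad/s) / (14.74) = 0.4150 rad/s.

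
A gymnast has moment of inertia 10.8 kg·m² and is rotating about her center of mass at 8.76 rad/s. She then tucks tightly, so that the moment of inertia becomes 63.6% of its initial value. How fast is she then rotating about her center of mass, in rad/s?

No external torque acts about the spin axis, so angular momentum is conserved.
I₂ = 0.636 × 10.8 = 6.869 kg·m².
ω₂ = I₁ω₁ / I₂ = (10.80)(8.76 rad/s) / (6.869) = 13.77 rad/s.

ω₂ ≈ 13.8 rad/s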